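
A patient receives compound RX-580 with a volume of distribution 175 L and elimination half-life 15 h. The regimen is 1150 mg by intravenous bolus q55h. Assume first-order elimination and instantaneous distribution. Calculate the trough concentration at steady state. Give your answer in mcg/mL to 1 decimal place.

0.6 mcg/mL

k = ln2/t½ = ln2/15 ≈ 0.046210 h⁻¹; fraction remaining f = e^(−kτ) = e^(−0.046210×55) ≈ 0.0787.
Accumulation ratio R = 1/(1 − f) ≈ 1/0.9213 ≈ 1.0854.
Each bolus raises the concentration by D/Vd = 1150/175 ≈ 6.571 mcg/mL.
Steady-state peak Cmax,ss = C₀·R ≈ 6.571 × 1.0854 ≈ 7.132 mcg/mL.
One interval later, Cmin,ss = Cmax,ss·e^(−kτ) ≈ 7.132 × 0.0787 ≈ 0.561 mcg/mL.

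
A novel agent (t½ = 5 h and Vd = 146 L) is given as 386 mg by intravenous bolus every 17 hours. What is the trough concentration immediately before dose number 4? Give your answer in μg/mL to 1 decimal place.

0.3 μg/mL

f = (1/2)^(τ/t½) = (1/2)^(17/5) ≈ 0.0947.
C₀ = D/Vd = 386/146 ≈ 2.644 μg/mL.
Before the 4th dose, 3 doses have been given. Superposition: Cmin = C₀·(f + f² + … + f^3).
≈ 2.644 × (0.0947 + 0.0090 + 0.0008) ≈ 2.644 × 0.1045 ≈ 0.276 μg/mL.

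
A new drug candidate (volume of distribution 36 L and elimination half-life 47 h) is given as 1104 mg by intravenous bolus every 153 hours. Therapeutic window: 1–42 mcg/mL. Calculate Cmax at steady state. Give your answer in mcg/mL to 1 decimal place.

Over one 153-h interval, 153/47 ≈ 3.2553 half-lives elapse, leaving f ≈ 0.1047 of each dose.
Accumulation ratio R = 1/(1 − f) ≈ 1/0.8953 ≈ 1.1169.
Single-dose peak C₀ = D/Vd = 1104/36 ≈ 30.667 mcg/mL.
Steady-state peak Cmax,ss = C₀·R ≈ 30.667 × 1.1169 ≈ 34.252 mcg/mL.
Peak 34.3 mcg/mL vs MTC 42 mcg/mL: below toxic threshold.

34.3 mcg/mL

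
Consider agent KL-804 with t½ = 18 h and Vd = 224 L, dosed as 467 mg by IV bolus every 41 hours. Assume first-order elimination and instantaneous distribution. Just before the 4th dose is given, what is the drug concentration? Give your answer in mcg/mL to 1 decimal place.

0.5 mcg/mL

f = (1/2)^(τ/t½) = (1/2)^(41/18) ≈ 0.2062.
C₀ = D/Vd = 467/224 ≈ 2.085 mcg/mL.
Before the 4th dose, 3 doses have been given. Superposition: Cmin = C₀·(f + f² + … + f^3).
≈ 2.085 × (0.2062 + 0.0425 + 0.0088) ≈ 2.085 × 0.2575 ≈ 0.537 mcg/mL.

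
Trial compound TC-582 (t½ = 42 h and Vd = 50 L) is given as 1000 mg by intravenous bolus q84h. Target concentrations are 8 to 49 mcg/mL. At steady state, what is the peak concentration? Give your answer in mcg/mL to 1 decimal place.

26.7 mcg/mL

τ = 84 h = 2 half-lives, so f = (1/2)^2 = 0.25.
At steady state, R = 1/(1 − 0.25) = 4/3.
Single-dose peak C₀ = D/Vd = 1000/50 = 20 mcg/mL.
Steady-state peak Cmax,ss = C₀·R = 20 × 4/3 ≈ 26.667 mcg/mL.
Peak 26.7 mcg/mL vs MTC 49 mcg/mL: below toxic threshold.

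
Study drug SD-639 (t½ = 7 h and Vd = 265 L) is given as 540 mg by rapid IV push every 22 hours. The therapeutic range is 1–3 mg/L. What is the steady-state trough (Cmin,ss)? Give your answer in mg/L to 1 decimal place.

τ/t½ = 22/7 ≈ 3.1429, so fraction remaining f = (1/2)^(22/7) ≈ 0.1132.
Each bolus raises the concentration by D/Vd = 540/265 ≈ 2.038 mg/L.
Steady-state trough Cmin,ss = C₀·f/(1−f) ≈ 2.038 × 0.1132/0.8868 ≈ 0.260 mg/L.
Trough 0.3 mg/L vs MEC 1 mg/L: subtherapeutic.

0.3 mg/L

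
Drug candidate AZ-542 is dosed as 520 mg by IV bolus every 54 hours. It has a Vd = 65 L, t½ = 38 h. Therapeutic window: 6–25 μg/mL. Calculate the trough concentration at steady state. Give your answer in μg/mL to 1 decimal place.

4.8 μg/mL

Over one 54-h interval, 54/38 ≈ 1.4211 half-lives elapse, leaving f ≈ 0.3734 of each dose.
Accumulation ratio R = 1/(1 − f) ≈ 1/0.6266 ≈ 1.5959.
Each bolus raises the concentration by D/Vd = 520/65 ≈ 8.000 μg/mL.
Cmax,ss = C₀/(1 − f) ≈ 8.000/0.6266 ≈ 12.767 μg/mL.
Steady-state trough Cmin,ss = Cmax,ss·f ≈ 12.767 × 0.3734 ≈ 4.767 μg/mL.
Trough 4.8 μg/mL vs MEC 6 μg/mL: subtherapeutic.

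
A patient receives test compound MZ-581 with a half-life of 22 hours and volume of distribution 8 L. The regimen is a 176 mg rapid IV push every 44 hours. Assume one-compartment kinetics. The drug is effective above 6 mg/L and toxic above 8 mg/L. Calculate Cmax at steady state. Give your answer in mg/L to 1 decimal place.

The dosing interval is 2 half-lives, so f = 2^(−2) = 0.25.
At steady state, R = 1/(1 − 0.25) = 4/3.
Single-dose peak C₀ = D/Vd = 176/8 = 22 mg/L.
Steady-state peak Cmax,ss = C₀·R = 22 × 4/3 ≈ 29.333 mg/L.
Peak 29.3 mg/L vs MTC 8 mg/L: exceeds toxic threshold.

29.3 mg/L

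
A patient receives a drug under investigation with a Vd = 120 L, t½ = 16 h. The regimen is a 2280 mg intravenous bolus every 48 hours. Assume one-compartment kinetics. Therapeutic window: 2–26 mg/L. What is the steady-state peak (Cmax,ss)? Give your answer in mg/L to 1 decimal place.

τ = 48 h = 3 half-lives, so f = (1/2)^3 = 0.125.
Accumulation ratio R = 1/(1 − f) = 1/0.875 = 8/7.
Single-dose peak C₀ = D/Vd = 2280/120 = 19 mg/L.
Steady-state peak Cmax,ss = C₀·R = 19 × 8/7 ≈ 21.714 mg/L.
Peak 21.7 mg/L vs MTC 26 mg/L: below toxic threshold.

21.7 mg/L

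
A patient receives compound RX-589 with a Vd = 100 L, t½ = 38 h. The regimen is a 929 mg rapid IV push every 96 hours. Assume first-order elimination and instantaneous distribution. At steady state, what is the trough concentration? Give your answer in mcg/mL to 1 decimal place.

2.0 mcg/mL

k = ln2/t½ = ln2/38 ≈ 0.018241 h⁻¹; fraction remaining f = e^(−kτ) = e^(−0.018241×96) ≈ 0.1736.
Accumulation ratio R = 1/(1 − f) ≈ 1/0.8264 ≈ 1.2101.
Each bolus raises the concentration by D/Vd = 929/100 ≈ 9.290 mcg/mL.
Steady-state peak Cmax,ss = C₀·R ≈ 9.290 × 1.2101 ≈ 11.242 mcg/mL.
One interval later, Cmin,ss = Cmax,ss·e^(−kτ) ≈ 11.242 × 0.1736 ≈ 1.952 mcg/mL.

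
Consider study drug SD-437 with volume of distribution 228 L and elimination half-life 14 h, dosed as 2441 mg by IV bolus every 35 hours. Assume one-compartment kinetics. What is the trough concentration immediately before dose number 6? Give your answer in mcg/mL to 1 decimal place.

2.3 mcg/mL

f = (1/2)^(τ/t½) = (1/2)^(35/14) ≈ 0.1768.
C₀ = D/Vd = 2441/228 ≈ 10.706 mcg/mL.
Before the 6th dose, 5 doses have been given. Superposition: Cmin = C₀·(f + f² + … + f^5).
≈ 10.706 × (0.1768 + 0.0313 + 0.0055 + 0.0010 + 0.0002) ≈ 10.706 × 0.2148 ≈ 2.300 mcg/mL.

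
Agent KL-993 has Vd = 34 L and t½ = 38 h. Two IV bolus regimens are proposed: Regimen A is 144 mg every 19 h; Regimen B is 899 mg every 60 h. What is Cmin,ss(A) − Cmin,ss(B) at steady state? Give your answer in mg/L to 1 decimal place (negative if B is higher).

-3.1 mg/L

Regimen A: f = (1/2)^(19/38) ≈ 0.7071; Cmin,ss = (144/34)·f/(1−f) ≈ 10.225 mg/L.
Regimen B: f = (1/2)^(60/38) ≈ 0.3347; Cmin,ss = (899/34)·f/(1−f) ≈ 13.302 mg/L.
Difference ≈ 10.225 − 13.302 ≈ -3.077 mg/L.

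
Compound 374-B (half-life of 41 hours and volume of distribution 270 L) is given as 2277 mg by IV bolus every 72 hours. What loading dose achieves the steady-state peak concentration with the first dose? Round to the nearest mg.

f = (1/2)^(72/41) ≈ 0.296048; accumulation ratio R = 1/(1−f) ≈ 1.42055.
Loading dose to hit Cmax,ss on first dose: D_load = D_maint·R ≈ 2277 × 1.42055 ≈ 3234.59 mg.

3235 mg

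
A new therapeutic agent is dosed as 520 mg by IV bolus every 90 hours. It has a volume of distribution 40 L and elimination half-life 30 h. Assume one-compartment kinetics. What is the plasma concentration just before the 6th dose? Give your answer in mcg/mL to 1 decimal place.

f = (1/2)^(τ/t½) = (1/2)^(90/30) ≈ 0.1250.
C₀ = D/Vd = 520/40 ≈ 13.000 mcg/mL.
Before the 6th dose, 5 doses have been given. Superposition: Cmin = C₀·(f + f² + … + f^5).
≈ 13.000 × (0.1250 + 0.0156 + 0.0020 + 0.0002 + 0.0000) ≈ 13.000 × 0.1428 ≈ 1.856 mcg/mL.

1.9 mcg/mL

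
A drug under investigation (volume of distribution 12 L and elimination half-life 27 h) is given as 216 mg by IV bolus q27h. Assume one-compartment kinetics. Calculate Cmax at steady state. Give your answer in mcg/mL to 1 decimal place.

36.0 mcg/mL

τ = 27 h = 1 half-life, so f = (1/2)^1 = 0.5.
At steady state, R = 1/(1 − 0.5) = 2/1.
Single-dose peak C₀ = D/Vd = 216/12 = 18 mcg/mL.
Steady-state peak Cmax,ss = C₀·R = 18 × 2/1 ≈ 36.000 mcg/mL.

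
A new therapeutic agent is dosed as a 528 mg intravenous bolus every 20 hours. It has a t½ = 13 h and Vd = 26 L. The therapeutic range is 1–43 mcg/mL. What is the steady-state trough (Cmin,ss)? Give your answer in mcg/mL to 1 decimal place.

τ/t½ = 20/13 ≈ 1.5385, so fraction remaining f = (1/2)^(20/13) ≈ 0.3443.
Accumulation ratio R = 1/(1 − f) ≈ 1/0.6557 ≈ 1.5251.
Single-dose peak C₀ = D/Vd = 528/26 ≈ 20.308 mcg/mL.
Steady-state peak Cmax,ss = C₀·R ≈ 20.308 × 1.5251 ≈ 30.972 mcg/mL.
Steady-state trough Cmin,ss = Cmax,ss·f ≈ 30.972 × 0.3443 ≈ 10.664 mcg/mL.
Trough 10.7 mcg/mL vs MEC 1 mcg/mL: adequate.

10.7 mcg/mL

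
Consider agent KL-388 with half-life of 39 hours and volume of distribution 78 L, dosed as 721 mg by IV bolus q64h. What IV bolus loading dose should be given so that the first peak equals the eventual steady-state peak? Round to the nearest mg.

1061 mg

f = (1/2)^(64/39) ≈ 0.320628; accumulation ratio R = 1/(1−f) ≈ 1.47195.
Loading dose to hit Cmax,ss on first dose: D_load = D_maint·R ≈ 721 × 1.47195 ≈ 1061.28 mg.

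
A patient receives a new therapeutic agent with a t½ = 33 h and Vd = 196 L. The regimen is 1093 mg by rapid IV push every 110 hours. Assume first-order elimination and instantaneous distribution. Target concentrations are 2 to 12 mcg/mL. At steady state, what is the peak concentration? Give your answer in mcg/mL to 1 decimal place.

Over one 110-h interval, 110/33 ≈ 3.3333 half-lives elapse, leaving f ≈ 0.0992 of each dose.
Accumulation ratio R = 1/(1 − f) ≈ 1/0.9008 ≈ 1.1101.
Each bolus raises the concentration by D/Vd = 1093/196 ≈ 5.577 mcg/mL.
Steady-state peak Cmax,ss = C₀·R ≈ 5.577 × 1.1101 ≈ 6.191 mcg/mL.
Peak 6.2 mcg/mL vs MTC 12 mcg/mL: below toxic threshold.

6.2 mcg/mL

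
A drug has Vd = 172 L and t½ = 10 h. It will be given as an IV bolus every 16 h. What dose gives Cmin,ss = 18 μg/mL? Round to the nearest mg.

6289 mg

τ/t½ = 16/10 ≈ 1.6, so f = (1/2)^(16/10) ≈ 0.329877.
Cmin,ss = (D/Vd)·f/(1−f), so D = Cmin,ss·Vd·(1−f)/f.
D = 18 × 172 × (1−f)/f ≈ 18 × 172 × 2.03143 ≈ 6289.31 mg.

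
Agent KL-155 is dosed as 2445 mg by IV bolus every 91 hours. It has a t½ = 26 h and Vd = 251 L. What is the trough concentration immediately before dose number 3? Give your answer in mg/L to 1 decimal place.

0.9 mg/L

f = (1/2)^(τ/t½) = (1/2)^(91/26) ≈ 0.0884.
C₀ = D/Vd = 2445/251 ≈ 9.741 mg/L.
Before the 3rd dose, 2 doses have been given. Superposition: Cmin = C₀·(f + f²).
≈ 9.741 × (0.0884 + 0.0078) ≈ 9.741 × 0.0962 ≈ 0.937 mg/L.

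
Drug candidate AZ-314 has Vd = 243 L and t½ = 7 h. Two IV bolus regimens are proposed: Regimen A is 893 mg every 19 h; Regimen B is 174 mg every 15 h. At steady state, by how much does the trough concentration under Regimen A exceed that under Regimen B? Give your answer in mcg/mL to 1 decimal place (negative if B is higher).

Regimen A: f = (1/2)^(19/7) ≈ 0.1524; Cmin,ss = (893/243)·f/(1−f) ≈ 0.661 mcg/mL.
Regimen B: f = (1/2)^(15/7) ≈ 0.2264; Cmin,ss = (174/243)·f/(1−f) ≈ 0.210 mcg/mL.
Difference ≈ 0.661 − 0.210 ≈ 0.451 mcg/mL.

0.5 mcg/mL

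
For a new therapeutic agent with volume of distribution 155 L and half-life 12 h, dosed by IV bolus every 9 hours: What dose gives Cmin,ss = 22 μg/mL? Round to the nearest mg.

τ/t½ = 9/12 ≈ 0.75, so f = (1/2)^(9/12) ≈ 0.594604.
Cmin,ss = (D/Vd)·f/(1−f), so D = Cmin,ss·Vd·(1−f)/f.
D = 22 × 155 × (1−f)/f ≈ 22 × 155 × 0.68179 ≈ 2324.90 mg.

2325 mg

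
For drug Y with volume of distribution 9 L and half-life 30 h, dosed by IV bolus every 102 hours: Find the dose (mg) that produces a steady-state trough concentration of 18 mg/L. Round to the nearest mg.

τ/t½ = 102/30 ≈ 3.4, so f = (1/2)^(102/30) ≈ 0.094732.
Cmin,ss = (D/Vd)·f/(1−f), so D = Cmin,ss·Vd·(1−f)/f.
D = 18 × 9 × (1−f)/f ≈ 18 × 9 × 9.55610 ≈ 1548.09 mg.

1548 mg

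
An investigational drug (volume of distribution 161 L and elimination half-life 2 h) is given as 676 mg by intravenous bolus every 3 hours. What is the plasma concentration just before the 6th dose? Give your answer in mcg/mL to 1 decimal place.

2.3 mcg/mL

f = (1/2)^(τ/t½) = (1/2)^(3/2) ≈ 0.3536.
C₀ = D/Vd = 676/161 ≈ 4.199 mcg/mL.
Before the 6th dose, 5 doses have been given. Superposition: Cmin = C₀·(f + f² + … + f^5).
≈ 4.199 × (0.3536 + 0.1250 + 0.0442 + 0.0156 + 0.0055) ≈ 4.199 × 0.5439 ≈ 2.284 mcg/mL.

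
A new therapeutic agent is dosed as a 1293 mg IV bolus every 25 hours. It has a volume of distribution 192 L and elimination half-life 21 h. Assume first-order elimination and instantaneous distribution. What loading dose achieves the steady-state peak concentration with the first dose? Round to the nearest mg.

f = (1/2)^(25/21) ≈ 0.438158; accumulation ratio R = 1/(1−f) ≈ 1.77986.
Loading dose to hit Cmax,ss on first dose: D_load = D_maint·R ≈ 1293 × 1.77986 ≈ 2301.36 mg.

2301 mg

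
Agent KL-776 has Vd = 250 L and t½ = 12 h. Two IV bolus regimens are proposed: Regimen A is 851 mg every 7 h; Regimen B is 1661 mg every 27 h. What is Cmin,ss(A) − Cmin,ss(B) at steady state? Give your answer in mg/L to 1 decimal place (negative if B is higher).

Regimen A: f = (1/2)^(7/12) ≈ 0.6674; Cmin,ss = (851/250)·f/(1−f) ≈ 6.831 mg/L.
Regimen B: f = (1/2)^(27/12) ≈ 0.2102; Cmin,ss = (1661/250)·f/(1−f) ≈ 1.768 mg/L.
Difference ≈ 6.831 − 1.768 ≈ 5.063 mg/L.

5.1 mg/L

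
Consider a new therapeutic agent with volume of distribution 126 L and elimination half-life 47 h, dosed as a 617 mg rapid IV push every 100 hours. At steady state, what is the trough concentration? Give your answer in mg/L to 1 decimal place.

τ/t½ = 100/47 ≈ 2.1277, so fraction remaining f = (1/2)^(100/47) ≈ 0.2288.
At steady state, accumulation factor R = 1/(1 − e^(−kτ)) ≈ 1.2967.
Each bolus raises the concentration by D/Vd = 617/126 ≈ 4.897 mg/L.
Steady-state peak Cmax,ss = C₀·R ≈ 4.897 × 1.2967 ≈ 6.350 mg/L.
One interval later, Cmin,ss = Cmax,ss·e^(−kτ) ≈ 6.350 × 0.2288 ≈ 1.453 mg/L.

1.5 mg/L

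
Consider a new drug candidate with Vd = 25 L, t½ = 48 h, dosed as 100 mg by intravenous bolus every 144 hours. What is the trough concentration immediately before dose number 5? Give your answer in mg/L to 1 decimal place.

f = (1/2)^(τ/t½) = (1/2)^(144/48) ≈ 0.1250.
C₀ = D/Vd = 100/25 ≈ 4.000 mg/L.
Before the 5th dose, 4 doses have been given. Superposition: Cmin = C₀·(f + f² + … + f^4).
≈ 4.000 × (0.1250 + 0.0156 + 0.0020 + 0.0002) ≈ 4.000 × 0.1428 ≈ 0.571 mg/L.

0.6 mg/L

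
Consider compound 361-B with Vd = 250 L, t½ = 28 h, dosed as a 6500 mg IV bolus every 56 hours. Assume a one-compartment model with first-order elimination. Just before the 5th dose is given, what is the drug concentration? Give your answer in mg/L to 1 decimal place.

8.6 mg/L

f = (1/2)^(τ/t½) = (1/2)^(56/28) ≈ 0.2500.
C₀ = D/Vd = 6500/250 ≈ 26.000 mg/L.
Before the 5th dose, 4 doses have been given. Superposition: Cmin = C₀·(f + f² + … + f^4).
≈ 26.000 × (0.2500 + 0.0625 + 0.0156 + 0.0039) ≈ 26.000 × 0.3320 ≈ 8.632 mg/L.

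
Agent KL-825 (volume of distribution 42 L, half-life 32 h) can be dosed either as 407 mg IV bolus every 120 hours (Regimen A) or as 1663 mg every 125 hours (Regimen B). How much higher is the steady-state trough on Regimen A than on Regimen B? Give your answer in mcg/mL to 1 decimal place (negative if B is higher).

Regimen A: f = (1/2)^(120/32) ≈ 0.0743; Cmin,ss = (407/42)·f/(1−f) ≈ 0.778 mcg/mL.
Regimen B: f = (1/2)^(125/32) ≈ 0.0667; Cmin,ss = (1663/42)·f/(1−f) ≈ 2.830 mcg/mL.
Difference ≈ 0.778 − 2.830 ≈ -2.052 mcg/mL.

-2.1 mcg/mL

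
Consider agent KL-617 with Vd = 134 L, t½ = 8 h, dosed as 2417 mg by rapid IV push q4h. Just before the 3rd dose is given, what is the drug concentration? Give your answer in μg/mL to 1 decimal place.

f = (1/2)^(τ/t½) = (1/2)^(4/8) ≈ 0.7071.
C₀ = D/Vd = 2417/134 ≈ 18.037 μg/mL.
Before the 3rd dose, 2 doses have been given. Superposition: Cmin = C₀·(f + f²).
≈ 18.037 × (0.7071 + 0.5000) ≈ 18.037 × 1.2071 ≈ 21.772 μg/mL.

21.8 μg/mL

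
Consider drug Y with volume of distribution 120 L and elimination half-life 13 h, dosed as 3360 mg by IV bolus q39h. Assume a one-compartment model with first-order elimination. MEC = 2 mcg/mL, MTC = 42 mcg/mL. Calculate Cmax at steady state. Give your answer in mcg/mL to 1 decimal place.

The dosing interval is 3 half-lives, so f = 2^(−3) = 0.125.
At steady state, R = 1/(1 − 0.125) = 8/7.
Single-dose peak C₀ = D/Vd = 3360/120 = 28 mcg/mL.
Steady-state peak Cmax,ss = C₀·R = 28 × 8/7 ≈ 32.000 mcg/mL.
Peak 32.0 mcg/mL vs MTC 42 mcg/mL: below toxic threshold.

32.0 mcg/mL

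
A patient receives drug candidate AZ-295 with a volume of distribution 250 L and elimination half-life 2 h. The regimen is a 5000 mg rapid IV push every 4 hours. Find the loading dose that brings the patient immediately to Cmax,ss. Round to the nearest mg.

6667 mg

f = (1/2)^(4/2) ≈ 0.250000; accumulation ratio R = 1/(1−f) ≈ 1.33333.
Loading dose to hit Cmax,ss on first dose: D_load = D_maint·R ≈ 5000 × 1.33333 ≈ 6666.65 mg.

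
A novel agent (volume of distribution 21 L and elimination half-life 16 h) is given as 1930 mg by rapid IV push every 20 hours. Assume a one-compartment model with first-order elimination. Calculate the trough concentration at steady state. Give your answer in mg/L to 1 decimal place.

k = ln2/t½ = ln2/16 ≈ 0.043322 h⁻¹; fraction remaining f = e^(−kτ) = e^(−0.043322×20) ≈ 0.4204.
Each bolus raises the concentration by D/Vd = 1930/21 ≈ 91.905 mg/L.
Steady-state trough Cmin,ss = C₀·f/(1−f) ≈ 91.905 × 0.4204/0.5796 ≈ 66.661 mg/L.

66.7 mg/L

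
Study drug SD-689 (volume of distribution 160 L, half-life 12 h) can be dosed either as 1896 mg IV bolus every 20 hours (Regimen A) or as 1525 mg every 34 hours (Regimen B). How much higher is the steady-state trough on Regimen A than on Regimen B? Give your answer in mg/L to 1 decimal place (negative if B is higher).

Regimen A: f = (1/2)^(20/12) ≈ 0.3150; Cmin,ss = (1896/160)·f/(1−f) ≈ 5.449 mg/L.
Regimen B: f = (1/2)^(34/12) ≈ 0.1403; Cmin,ss = (1525/160)·f/(1−f) ≈ 1.555 mg/L.
Difference ≈ 5.449 − 1.555 ≈ 3.894 mg/L.

3.9 mg/L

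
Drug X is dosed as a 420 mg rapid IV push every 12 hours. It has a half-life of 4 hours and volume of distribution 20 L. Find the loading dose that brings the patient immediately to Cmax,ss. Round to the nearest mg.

f = (1/2)^(12/4) ≈ 0.125000; accumulation ratio R = 1/(1−f) ≈ 1.14286.
Loading dose to hit Cmax,ss on first dose: D_load = D_maint·R ≈ 420 × 1.14286 ≈ 480.00 mg.

480 mg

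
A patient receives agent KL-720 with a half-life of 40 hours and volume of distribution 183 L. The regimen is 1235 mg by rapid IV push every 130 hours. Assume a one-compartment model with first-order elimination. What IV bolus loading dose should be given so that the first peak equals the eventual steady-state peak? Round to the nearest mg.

f = (1/2)^(130/40) ≈ 0.105112; accumulation ratio R = 1/(1−f) ≈ 1.11746.
Loading dose to hit Cmax,ss on first dose: D_load = D_maint·R ≈ 1235 × 1.11746 ≈ 1380.06 mg.

1380 mg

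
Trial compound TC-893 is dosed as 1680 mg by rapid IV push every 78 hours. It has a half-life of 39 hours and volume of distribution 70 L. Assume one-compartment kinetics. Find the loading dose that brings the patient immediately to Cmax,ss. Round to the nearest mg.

f = (1/2)^(78/39) ≈ 0.250000; accumulation ratio R = 1/(1−f) ≈ 1.33333.
Loading dose to hit Cmax,ss on first dose: D_load = D_maint·R ≈ 1680 × 1.33333 ≈ 2239.99 mg.

2240 mg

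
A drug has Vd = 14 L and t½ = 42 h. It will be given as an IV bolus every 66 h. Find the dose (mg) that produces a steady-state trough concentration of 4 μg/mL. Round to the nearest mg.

110 mg

τ/t½ = 66/42 ≈ 1.5714, so f = (1/2)^(66/42) ≈ 0.336475.
Cmin,ss = (D/Vd)·f/(1−f), so D = Cmin,ss·Vd·(1−f)/f.
D = 4 × 14 × (1−f)/f ≈ 4 × 14 × 1.97199 ≈ 110.43 mg.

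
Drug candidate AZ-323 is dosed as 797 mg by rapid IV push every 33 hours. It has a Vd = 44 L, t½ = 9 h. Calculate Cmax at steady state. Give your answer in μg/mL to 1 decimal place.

19.7 μg/mL

τ/t½ = 33/9 ≈ 3.6667, so fraction remaining f = (1/2)^(33/9) ≈ 0.0787.
Accumulation ratio R = 1/(1 − f) ≈ 1/0.9213 ≈ 1.0854.
Each bolus raises the concentration by D/Vd = 797/44 ≈ 18.114 μg/mL.
Cmax,ss = C₀/(1 − f) ≈ 18.114/0.9213 ≈ 19.661 μg/mL.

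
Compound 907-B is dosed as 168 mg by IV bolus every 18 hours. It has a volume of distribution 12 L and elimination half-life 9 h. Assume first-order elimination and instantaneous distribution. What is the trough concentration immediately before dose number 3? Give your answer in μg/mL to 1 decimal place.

f = (1/2)^(τ/t½) = (1/2)^(18/9) ≈ 0.2500.
C₀ = D/Vd = 168/12 ≈ 14.000 μg/mL.
Before the 3rd dose, 2 doses have been given. Superposition: Cmin = C₀·(f + f²).
≈ 14.000 × (0.2500 + 0.0625) ≈ 14.000 × 0.3125 ≈ 4.375 μg/mL.

4.4 μg/mL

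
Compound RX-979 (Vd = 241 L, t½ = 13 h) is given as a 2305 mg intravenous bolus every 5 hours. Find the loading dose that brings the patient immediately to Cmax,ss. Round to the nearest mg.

9850 mg

f = (1/2)^(5/13) ≈ 0.765983; accumulation ratio R = 1/(1−f) ≈ 4.27319.
Loading dose to hit Cmax,ss on first dose: D_load = D_maint·R ≈ 2305 × 4.27319 ≈ 9849.70 mg.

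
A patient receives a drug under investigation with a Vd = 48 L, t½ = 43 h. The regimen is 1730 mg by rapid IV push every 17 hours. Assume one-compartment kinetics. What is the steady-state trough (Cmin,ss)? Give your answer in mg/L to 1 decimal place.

k = ln2/t½ = ln2/43 ≈ 0.016120 h⁻¹; fraction remaining f = e^(−kτ) = e^(−0.016120×17) ≈ 0.7603.
Accumulation ratio R = 1/(1 − f) ≈ 1/0.2397 ≈ 4.1719.
Single-dose peak C₀ = D/Vd = 1730/48 ≈ 36.042 mg/L.
Cmax,ss = C₀/(1 − f) ≈ 36.042/0.2397 ≈ 150.363 mg/L.
One interval later, Cmin,ss = Cmax,ss·e^(−kτ) ≈ 150.363 × 0.7603 ≈ 114.321 mg/L.

114.3 mg/L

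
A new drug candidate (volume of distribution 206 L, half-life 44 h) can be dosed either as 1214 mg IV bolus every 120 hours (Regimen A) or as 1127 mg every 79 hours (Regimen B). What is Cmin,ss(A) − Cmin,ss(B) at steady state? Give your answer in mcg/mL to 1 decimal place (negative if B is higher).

-1.2 mcg/mL

Regimen A: f = (1/2)^(120/44) ≈ 0.1510; Cmin,ss = (1214/206)·f/(1−f) ≈ 1.048 mcg/mL.
Regimen B: f = (1/2)^(79/44) ≈ 0.2881; Cmin,ss = (1127/206)·f/(1−f) ≈ 2.214 mcg/mL.
Difference ≈ 1.048 − 2.214 ≈ -1.166 mcg/mL.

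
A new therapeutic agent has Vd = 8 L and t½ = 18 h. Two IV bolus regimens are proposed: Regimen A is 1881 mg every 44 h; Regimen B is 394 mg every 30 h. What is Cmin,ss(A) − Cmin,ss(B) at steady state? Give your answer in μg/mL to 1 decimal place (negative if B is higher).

30.3 μg/mL

Regimen A: f = (1/2)^(44/18) ≈ 0.1837; Cmin,ss = (1881/8)·f/(1−f) ≈ 52.912 μg/mL.
Regimen B: f = (1/2)^(30/18) ≈ 0.3150; Cmin,ss = (394/8)·f/(1−f) ≈ 22.648 μg/mL.
Difference ≈ 52.912 − 22.648 ≈ 30.264 μg/mL.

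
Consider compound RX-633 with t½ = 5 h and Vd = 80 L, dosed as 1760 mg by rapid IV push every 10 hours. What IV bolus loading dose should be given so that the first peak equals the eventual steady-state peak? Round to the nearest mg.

2347 mg

f = (1/2)^(10/5) ≈ 0.250000; accumulation ratio R = 1/(1−f) ≈ 1.33333.
Loading dose to hit Cmax,ss on first dose: D_load = D_maint·R ≈ 1760 × 1.33333 ≈ 2346.66 mg.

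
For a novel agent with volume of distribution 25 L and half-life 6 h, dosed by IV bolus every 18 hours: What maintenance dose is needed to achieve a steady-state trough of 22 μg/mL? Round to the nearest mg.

3850 mg

τ/t½ = 18/6 ≈ 3, so f = (1/2)^(18/6) ≈ 0.125000.
Cmin,ss = (D/Vd)·f/(1−f), so D = Cmin,ss·Vd·(1−f)/f.
D = 22 × 25 × (1−f)/f ≈ 22 × 25 × 7.00000 ≈ 3850.00 mg.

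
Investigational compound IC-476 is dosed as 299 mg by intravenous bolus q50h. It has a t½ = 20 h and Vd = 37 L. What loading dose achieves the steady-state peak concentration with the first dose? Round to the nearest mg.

363 mg

f = (1/2)^(50/20) ≈ 0.176777; accumulation ratio R = 1/(1−f) ≈ 1.21474.
Loading dose to hit Cmax,ss on first dose: D_load = D_maint·R ≈ 299 × 1.21474 ≈ 363.21 mg.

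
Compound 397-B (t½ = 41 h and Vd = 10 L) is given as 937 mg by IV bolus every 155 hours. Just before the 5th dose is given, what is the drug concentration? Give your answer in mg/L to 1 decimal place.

7.4 mg/L

f = (1/2)^(τ/t½) = (1/2)^(155/41) ≈ 0.0728.
C₀ = D/Vd = 937/10 ≈ 93.700 mg/L.
Before the 5th dose, 4 doses have been given. Superposition: Cmin = C₀·(f + f² + … + f^4).
≈ 93.700 × (0.0728 + 0.0053 + 0.0004 + 0.0000) ≈ 93.700 × 0.0785 ≈ 7.355 mg/L.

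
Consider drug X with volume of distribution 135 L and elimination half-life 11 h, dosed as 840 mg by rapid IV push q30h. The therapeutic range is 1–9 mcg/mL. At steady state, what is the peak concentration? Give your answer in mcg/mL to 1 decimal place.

7.3 mcg/mL

k = ln2/t½ = ln2/11 ≈ 0.063013 h⁻¹; fraction remaining f = e^(−kτ) = e^(−0.063013×30) ≈ 0.1510.
Accumulation ratio R = 1/(1 − f) ≈ 1/0.8490 ≈ 1.1779.
Single-dose peak C₀ = D/Vd = 840/135 ≈ 6.222 mcg/mL.
Steady-state peak Cmax,ss = C₀·R ≈ 6.222 × 1.1779 ≈ 7.329 mcg/mL.
Peak 7.3 mcg/mL vs MTC 9 mcg/mL: below toxic threshold.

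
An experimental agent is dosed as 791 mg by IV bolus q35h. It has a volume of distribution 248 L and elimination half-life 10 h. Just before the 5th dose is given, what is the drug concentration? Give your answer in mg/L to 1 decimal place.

f = (1/2)^(τ/t½) = (1/2)^(35/10) ≈ 0.0884.
C₀ = D/Vd = 791/248 ≈ 3.190 mg/L.
Before the 5th dose, 4 doses have been given. Superposition: Cmin = C₀·(f + f² + … + f^4).
≈ 3.190 × (0.0884 + 0.0078 + 0.0007 + 0.0001) ≈ 3.190 × 0.0970 ≈ 0.309 mg/L.

0.3 mg/L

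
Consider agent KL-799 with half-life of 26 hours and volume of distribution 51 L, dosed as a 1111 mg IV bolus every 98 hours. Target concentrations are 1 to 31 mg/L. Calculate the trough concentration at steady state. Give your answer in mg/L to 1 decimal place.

Over one 98-h interval, 98/26 ≈ 3.7692 half-lives elapse, leaving f ≈ 0.0733 of each dose.
At steady state, accumulation factor R = 1/(1 − e^(−kτ)) ≈ 1.0791.
Each bolus raises the concentration by D/Vd = 1111/51 ≈ 21.784 mg/L.
Steady-state peak Cmax,ss = C₀·R ≈ 21.784 × 1.0791 ≈ 23.507 mg/L.
Steady-state trough Cmin,ss = Cmax,ss·f ≈ 23.507 × 0.0733 ≈ 1.723 mg/L.
Trough 1.7 mg/L vs MEC 1 mg/L: adequate.

1.7 mg/L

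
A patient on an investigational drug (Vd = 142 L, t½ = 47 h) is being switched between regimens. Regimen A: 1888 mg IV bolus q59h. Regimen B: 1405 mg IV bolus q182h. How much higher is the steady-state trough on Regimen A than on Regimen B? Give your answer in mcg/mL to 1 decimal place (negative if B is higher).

Regimen A: f = (1/2)^(59/47) ≈ 0.4189; Cmin,ss = (1888/142)·f/(1−f) ≈ 9.585 mcg/mL.
Regimen B: f = (1/2)^(182/47) ≈ 0.0683; Cmin,ss = (1405/142)·f/(1−f) ≈ 0.725 mcg/mL.
Difference ≈ 9.585 − 0.725 ≈ 8.860 mcg/mL.

8.9 mcg/mL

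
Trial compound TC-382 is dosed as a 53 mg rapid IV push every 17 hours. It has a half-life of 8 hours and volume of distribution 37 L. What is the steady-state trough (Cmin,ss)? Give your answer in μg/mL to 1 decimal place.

τ/t½ = 17/8 ≈ 2.125, so fraction remaining f = (1/2)^(17/8) ≈ 0.2293.
Single-dose peak C₀ = D/Vd = 53/37 ≈ 1.432 μg/mL.
Steady-state trough Cmin,ss = C₀·f/(1−f) ≈ 1.432 × 0.2293/0.7707 ≈ 0.426 μg/mL.

0.4 μg/mL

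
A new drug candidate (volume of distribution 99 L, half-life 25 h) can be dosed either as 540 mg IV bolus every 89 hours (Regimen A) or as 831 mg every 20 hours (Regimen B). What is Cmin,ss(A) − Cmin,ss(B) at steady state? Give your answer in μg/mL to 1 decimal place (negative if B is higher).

Regimen A: f = (1/2)^(89/25) ≈ 0.0848; Cmin,ss = (540/99)·f/(1−f) ≈ 0.505 μg/mL.
Regimen B: f = (1/2)^(20/25) ≈ 0.5743; Cmin,ss = (831/99)·f/(1−f) ≈ 11.324 μg/mL.
Difference ≈ 0.505 − 11.324 ≈ -10.819 μg/mL.

-10.8 μg/mL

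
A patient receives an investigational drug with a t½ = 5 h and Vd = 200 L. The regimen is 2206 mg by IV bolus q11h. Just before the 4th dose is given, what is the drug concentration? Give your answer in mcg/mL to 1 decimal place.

3.0 mcg/mL

f = (1/2)^(τ/t½) = (1/2)^(11/5) ≈ 0.2176.
C₀ = D/Vd = 2206/200 ≈ 11.030 mcg/mL.
Before the 4th dose, 3 doses have been given. Superposition: Cmin = C₀·(f + f² + … + f^3).
≈ 11.030 × (0.2176 + 0.0473 + 0.0103) ≈ 11.030 × 0.2752 ≈ 3.035 mcg/mL.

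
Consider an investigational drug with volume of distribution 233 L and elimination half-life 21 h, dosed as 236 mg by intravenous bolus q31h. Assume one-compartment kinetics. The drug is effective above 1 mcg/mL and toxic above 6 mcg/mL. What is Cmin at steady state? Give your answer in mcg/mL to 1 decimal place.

0.6 mcg/mL

Over one 31-h interval, 31/21 ≈ 1.4762 half-lives elapse, leaving f ≈ 0.3594 of each dose.
Single-dose peak C₀ = D/Vd = 236/233 ≈ 1.013 mcg/mL.
Steady-state trough Cmin,ss = C₀·f/(1−f) ≈ 1.013 × 0.3594/0.6406 ≈ 0.568 mcg/mL.
Trough 0.6 mcg/mL vs MEC 1 mcg/mL: subtherapeutic.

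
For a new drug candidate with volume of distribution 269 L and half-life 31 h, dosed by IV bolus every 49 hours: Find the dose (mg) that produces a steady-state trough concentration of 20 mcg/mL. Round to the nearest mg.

τ/t½ = 49/31 ≈ 1.5806, so f = (1/2)^(49/31) ≈ 0.334332.
Cmin,ss = (D/Vd)·f/(1−f), so D = Cmin,ss·Vd·(1−f)/f.
D = 20 × 269 × (1−f)/f ≈ 20 × 269 × 1.99104 ≈ 10711.80 mg.

10712 mg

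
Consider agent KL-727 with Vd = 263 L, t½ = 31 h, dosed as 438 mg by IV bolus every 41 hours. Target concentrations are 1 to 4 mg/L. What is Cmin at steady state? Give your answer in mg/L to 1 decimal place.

k = ln2/t½ = ln2/31 ≈ 0.022360 h⁻¹; fraction remaining f = e^(−kτ) = e^(−0.022360×41) ≈ 0.3998.
Accumulation ratio R = 1/(1 − f) ≈ 1/0.6002 ≈ 1.6661.
Single-dose peak C₀ = D/Vd = 438/263 ≈ 1.665 mg/L.
Steady-state peak Cmax,ss = C₀·R ≈ 1.665 × 1.6661 ≈ 2.774 mg/L.
Steady-state trough Cmin,ss = Cmax,ss·f ≈ 2.774 × 0.3998 ≈ 1.109 mg/L.
Trough 1.1 mg/L vs MEC 1 mg/L: adequate.

1.1 mg/L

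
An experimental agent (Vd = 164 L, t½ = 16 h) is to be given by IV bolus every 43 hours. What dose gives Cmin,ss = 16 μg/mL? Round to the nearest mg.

14280 mg

τ/t½ = 43/16 ≈ 2.6875, so f = (1/2)^(43/16) ≈ 0.155232.
Cmin,ss = (D/Vd)·f/(1−f), so D = Cmin,ss·Vd·(1−f)/f.
D = 16 × 164 × (1−f)/f ≈ 16 × 164 × 5.44197 ≈ 14279.73 mg.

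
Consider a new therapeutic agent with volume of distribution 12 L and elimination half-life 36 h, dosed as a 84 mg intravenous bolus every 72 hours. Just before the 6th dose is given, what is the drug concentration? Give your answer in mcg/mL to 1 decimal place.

2.3 mcg/mL

f = (1/2)^(τ/t½) = (1/2)^(72/36) ≈ 0.2500.
C₀ = D/Vd = 84/12 ≈ 7.000 mcg/mL.
Before the 6th dose, 5 doses have been given. Superposition: Cmin = C₀·(f + f² + … + f^5).
≈ 7.000 × (0.2500 + 0.0625 + 0.0156 + 0.0039 + 0.0010) ≈ 7.000 × 0.3330 ≈ 2.331 mcg/mL.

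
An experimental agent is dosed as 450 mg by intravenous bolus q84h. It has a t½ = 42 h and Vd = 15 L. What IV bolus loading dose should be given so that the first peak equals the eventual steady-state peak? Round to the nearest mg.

600 mg

f = (1/2)^(84/42) ≈ 0.250000; accumulation ratio R = 1/(1−f) ≈ 1.33333.
Loading dose to hit Cmax,ss on first dose: D_load = D_maint·R ≈ 450 × 1.33333 ≈ 600.00 mg.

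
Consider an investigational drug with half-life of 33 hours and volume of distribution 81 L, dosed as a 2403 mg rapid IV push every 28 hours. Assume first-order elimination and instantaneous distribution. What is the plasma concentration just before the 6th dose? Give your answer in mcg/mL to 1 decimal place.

35.1 mcg/mL

f = (1/2)^(τ/t½) = (1/2)^(28/33) ≈ 0.5554.
C₀ = D/Vd = 2403/81 ≈ 29.667 mcg/mL.
Before the 6th dose, 5 doses have been given. Superposition: Cmin = C₀·(f + f² + … + f^5).
≈ 29.667 × (0.5554 + 0.3085 + 0.1713 + 0.0952 + 0.0528) ≈ 29.667 × 1.1832 ≈ 35.102 mcg/mL.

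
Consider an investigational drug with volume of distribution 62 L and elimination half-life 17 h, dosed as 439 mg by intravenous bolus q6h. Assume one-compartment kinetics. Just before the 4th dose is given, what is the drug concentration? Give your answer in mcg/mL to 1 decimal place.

13.3 mcg/mL

f = (1/2)^(τ/t½) = (1/2)^(6/17) ≈ 0.7830.
C₀ = D/Vd = 439/62 ≈ 7.081 mcg/mL.
Before the 4th dose, 3 doses have been given. Superposition: Cmin = C₀·(f + f² + … + f^3).
≈ 7.081 × (0.7830 + 0.6131 + 0.4800) ≈ 7.081 × 1.8761 ≈ 13.285 mcg/mL.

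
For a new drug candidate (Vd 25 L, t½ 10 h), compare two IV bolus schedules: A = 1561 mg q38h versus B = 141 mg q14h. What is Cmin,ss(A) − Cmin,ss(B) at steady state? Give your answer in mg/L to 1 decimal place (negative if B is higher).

1.4 mg/L

Regimen A: f = (1/2)^(38/10) ≈ 0.0718; Cmin,ss = (1561/25)·f/(1−f) ≈ 4.830 mg/L.
Regimen B: f = (1/2)^(14/10) ≈ 0.3789; Cmin,ss = (141/25)·f/(1−f) ≈ 3.441 mg/L.
Difference ≈ 4.830 − 3.441 ≈ 1.389 mg/L.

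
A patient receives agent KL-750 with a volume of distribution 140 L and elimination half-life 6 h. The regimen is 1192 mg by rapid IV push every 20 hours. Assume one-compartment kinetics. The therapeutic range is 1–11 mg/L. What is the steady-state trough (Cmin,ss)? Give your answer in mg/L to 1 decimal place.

0.9 mg/L

Over one 20-h interval, 20/6 ≈ 3.3333 half-lives elapse, leaving f ≈ 0.0992 of each dose.
Each bolus raises the concentration by D/Vd = 1192/140 ≈ 8.514 mg/L.
Steady-state trough Cmin,ss = C₀·f/(1−f) ≈ 8.514 × 0.0992/0.9008 ≈ 0.938 mg/L.
Trough 0.9 mg/L vs MEC 1 mg/L: subtherapeutic.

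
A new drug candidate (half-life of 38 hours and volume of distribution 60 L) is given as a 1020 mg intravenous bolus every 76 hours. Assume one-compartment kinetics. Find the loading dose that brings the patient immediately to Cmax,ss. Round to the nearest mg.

1360 mg

f = (1/2)^(76/38) ≈ 0.250000; accumulation ratio R = 1/(1−f) ≈ 1.33333.
Loading dose to hit Cmax,ss on first dose: D_load = D_maint·R ≈ 1020 × 1.33333 ≈ 1360.00 mg.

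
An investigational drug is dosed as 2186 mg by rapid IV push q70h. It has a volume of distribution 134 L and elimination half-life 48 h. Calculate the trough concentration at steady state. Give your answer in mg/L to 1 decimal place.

9.3 mg/L

Over one 70-h interval, 70/48 ≈ 1.4583 half-lives elapse, leaving f ≈ 0.3639 of each dose.
At steady state, accumulation factor R = 1/(1 − e^(−kτ)) ≈ 1.5721.
Each bolus raises the concentration by D/Vd = 2186/134 ≈ 16.313 mg/L.
Steady-state peak Cmax,ss = C₀·R ≈ 16.313 × 1.5721 ≈ 25.646 mg/L.
Steady-state trough Cmin,ss = Cmax,ss·f ≈ 25.646 × 0.3639 ≈ 9.333 mg/L.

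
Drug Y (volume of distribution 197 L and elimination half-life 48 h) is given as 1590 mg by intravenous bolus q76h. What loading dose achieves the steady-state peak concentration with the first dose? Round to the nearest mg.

2386 mg

f = (1/2)^(76/48) ≈ 0.333710; accumulation ratio R = 1/(1−f) ≈ 1.50085.
Loading dose to hit Cmax,ss on first dose: D_load = D_maint·R ≈ 1590 × 1.50085 ≈ 2386.35 mg.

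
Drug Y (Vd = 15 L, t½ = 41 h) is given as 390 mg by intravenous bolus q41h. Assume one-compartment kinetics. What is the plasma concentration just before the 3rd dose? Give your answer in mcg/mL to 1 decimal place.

19.5 mcg/mL

f = (1/2)^(τ/t½) = (1/2)^(41/41) ≈ 0.5000.
C₀ = D/Vd = 390/15 ≈ 26.000 mcg/mL.
Before the 3rd dose, 2 doses have been given. Superposition: Cmin = C₀·(f + f²).
≈ 26.000 × (0.5000 + 0.2500) ≈ 26.000 × 0.7500 ≈ 19.500 mcg/mL.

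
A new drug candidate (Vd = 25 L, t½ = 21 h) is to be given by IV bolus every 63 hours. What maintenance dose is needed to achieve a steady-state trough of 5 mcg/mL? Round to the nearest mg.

875 mg

τ/t½ = 63/21 ≈ 3, so f = (1/2)^(63/21) ≈ 0.125000.
Cmin,ss = (D/Vd)·f/(1−f), so D = Cmin,ss·Vd·(1−f)/f.
D = 5 × 25 × (1−f)/f ≈ 5 × 25 × 7.00000 ≈ 875.00 mg.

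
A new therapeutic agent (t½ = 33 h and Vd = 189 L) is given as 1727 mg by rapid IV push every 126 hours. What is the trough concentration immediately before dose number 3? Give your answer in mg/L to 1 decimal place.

0.7 mg/L

f = (1/2)^(τ/t½) = (1/2)^(126/33) ≈ 0.0709.
C₀ = D/Vd = 1727/189 ≈ 9.138 mg/L.
Before the 3rd dose, 2 doses have been given. Superposition: Cmin = C₀·(f + f²).
≈ 9.138 × (0.0709 + 0.0050) ≈ 9.138 × 0.0759 ≈ 0.694 mg/L.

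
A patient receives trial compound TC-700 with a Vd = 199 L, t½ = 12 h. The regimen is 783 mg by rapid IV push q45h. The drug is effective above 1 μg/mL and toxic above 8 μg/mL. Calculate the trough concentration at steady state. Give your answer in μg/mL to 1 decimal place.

0.3 μg/mL

Over one 45-h interval, 45/12 ≈ 3.75 half-lives elapse, leaving f ≈ 0.0743 of each dose.
At steady state, accumulation factor R = 1/(1 − e^(−kτ)) ≈ 1.0803.
Single-dose peak C₀ = D/Vd = 783/199 ≈ 3.935 μg/mL.
Steady-state peak Cmax,ss = C₀·R ≈ 3.935 × 1.0803 ≈ 4.251 μg/mL.
One interval later, Cmin,ss = Cmax,ss·e^(−kτ) ≈ 4.251 × 0.0743 ≈ 0.316 μg/mL.
Trough 0.3 μg/mL vs MEC 1 μg/mL: subtherapeutic.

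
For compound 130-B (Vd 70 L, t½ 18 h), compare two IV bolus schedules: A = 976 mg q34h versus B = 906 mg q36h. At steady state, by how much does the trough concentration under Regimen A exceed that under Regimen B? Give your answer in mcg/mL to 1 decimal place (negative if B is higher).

Regimen A: f = (1/2)^(34/18) ≈ 0.2700; Cmin,ss = (976/70)·f/(1−f) ≈ 5.157 mcg/mL.
Regimen B: f = (1/2)^(36/18) ≈ 0.2500; Cmin,ss = (906/70)·f/(1−f) ≈ 4.314 mcg/mL.
Difference ≈ 5.157 − 4.314 ≈ 0.843 mcg/mL.

0.8 mcg/mL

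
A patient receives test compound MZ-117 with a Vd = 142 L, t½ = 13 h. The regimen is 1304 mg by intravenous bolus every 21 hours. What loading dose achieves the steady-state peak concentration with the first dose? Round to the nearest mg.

1936 mg

f = (1/2)^(21/13) ≈ 0.326378; accumulation ratio R = 1/(1−f) ≈ 1.48451.
Loading dose to hit Cmax,ss on first dose: D_load = D_maint·R ≈ 1304 × 1.48451 ≈ 1935.80 mg.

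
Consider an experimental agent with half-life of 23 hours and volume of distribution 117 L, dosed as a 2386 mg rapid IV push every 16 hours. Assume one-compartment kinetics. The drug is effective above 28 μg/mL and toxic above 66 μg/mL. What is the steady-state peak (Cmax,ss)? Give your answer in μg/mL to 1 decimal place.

Over one 16-h interval, 16/23 ≈ 0.69565 half-lives elapse, leaving f ≈ 0.6174 of each dose.
At steady state, accumulation factor R = 1/(1 − e^(−kτ)) ≈ 2.6137.
Single-dose peak C₀ = D/Vd = 2386/117 ≈ 20.393 μg/mL.
Cmax,ss = C₀/(1 − f) ≈ 20.393/0.3826 ≈ 53.301 μg/mL.
Peak 53.3 μg/mL vs MTC 66 μg/mL: below toxic threshold.

53.3 μg/mL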